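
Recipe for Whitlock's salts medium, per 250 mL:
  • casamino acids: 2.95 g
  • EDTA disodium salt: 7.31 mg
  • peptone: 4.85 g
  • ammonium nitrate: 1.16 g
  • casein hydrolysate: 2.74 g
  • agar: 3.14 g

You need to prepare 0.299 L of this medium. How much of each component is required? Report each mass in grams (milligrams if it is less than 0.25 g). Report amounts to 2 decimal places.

casamino acids 3.53 g; EDTA disodium salt 8.74 mg; peptone 5.80 g; ammonium nitrate 1.39 g; casein hydrolysate 3.28 g; agar 3.76 g

Scale factor = 299 mL / 250 mL = 1.196.
casamino acids: 2.95 g × (299 mL / 250 mL) = 3.53 g
EDTA disodium salt: 7.31 mg × (299 mL / 250 mL) = 8.74 mg
peptone: 4.85 g × (299 mL / 250 mL) = 5.80 g
ammonium nitrate: 1.16 g × (299 mL / 250 mL) = 1.39 g
casein hydrolysate: 2.74 g × (299 mL / 250 mL) = 3.28 g
agar: 3.14 g × (299 mL / 250 mL) = 3.76 g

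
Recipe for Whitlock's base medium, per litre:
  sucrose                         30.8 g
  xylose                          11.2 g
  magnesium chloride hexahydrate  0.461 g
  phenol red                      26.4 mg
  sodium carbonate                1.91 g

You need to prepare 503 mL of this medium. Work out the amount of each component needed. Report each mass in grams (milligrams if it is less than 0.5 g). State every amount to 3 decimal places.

Scale factor = 503 mL / 1000 mL = 0.503.
sucrose: 30.8 g × (503 mL / 1000 mL) = 15.492 g
xylose: 11.2 g × (503 mL / 1000 mL) = 5.634 g
magnesium chloride hexahydrate: 0.461 g × (503 mL / 1000 mL) = 0.231883 g = 231.883 mg
phenol red: 26.4 mg × (503 mL / 1000 mL) = 13.279 mg
sodium carbonate: 1.91 g × (503 mL / 1000 mL) = 0.961 g

sucrose 15.492 g; xylose 5.634 g; magnesium chloride hexahydrate 231.883 mg; phenol red 13.279 mg; sodium carbonate 0.961 g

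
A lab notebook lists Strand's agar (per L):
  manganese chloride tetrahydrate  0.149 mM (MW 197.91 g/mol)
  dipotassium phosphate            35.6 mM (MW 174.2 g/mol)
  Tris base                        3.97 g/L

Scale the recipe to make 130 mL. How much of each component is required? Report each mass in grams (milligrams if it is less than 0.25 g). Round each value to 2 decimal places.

Scale factor relative to 1 L: 0.13.
manganese chloride tetrahydrate: 0.149 mmol/L × 197.91 mg/mmol × 0.13 L = 3.83 mg
dipotassium phosphate: 35.6 mmol/L × 174.2 g/mol × 0.13 L ÷ 1000 = 0.81 g
Tris base: 3.97 g/L × 0.13 L = 0.52 g

manganese chloride tetrahydrate 3.83 mg; dipotassium phosphate 0.81 g; Tris base 0.52 g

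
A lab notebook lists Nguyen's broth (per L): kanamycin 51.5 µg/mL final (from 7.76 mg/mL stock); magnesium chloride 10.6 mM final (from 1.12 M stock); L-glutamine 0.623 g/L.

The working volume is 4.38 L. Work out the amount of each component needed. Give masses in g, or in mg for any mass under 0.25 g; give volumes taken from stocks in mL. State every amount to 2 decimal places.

Scale factor relative to 1 L: 4.38.
kanamycin: C1V1 = C2V2 → 51.5 µg/mL × 4380 mL ÷ 7760 µg/mL = 29.07 mL
magnesium chloride: V = C2·V2/C1 = 10.6 mM × 4380 mL ÷ 1120 mM = 41.45 mL
L-glutamine: 0.623 g/L × 4.38 L = 2.73 g

kanamycin 29.07 mL; magnesium chloride 41.45 mL; L-glutamine 2.73 g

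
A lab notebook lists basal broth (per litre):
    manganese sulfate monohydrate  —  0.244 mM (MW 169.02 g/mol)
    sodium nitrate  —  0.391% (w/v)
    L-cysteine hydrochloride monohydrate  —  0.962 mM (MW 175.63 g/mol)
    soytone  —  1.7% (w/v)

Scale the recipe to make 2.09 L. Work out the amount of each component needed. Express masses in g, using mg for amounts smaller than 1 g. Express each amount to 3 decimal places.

Working volume: 2.09 L.
manganese sulfate monohydrate: 0.244 mmol/L × 169.02 mg/mmol × 2.09 L = 86.193 mg
sodium nitrate: 0.391% w/v = 3.91 g/L → 3.91 × 2.09 L = 8.172 g
L-cysteine hydrochloride monohydrate: 0.962 mmol/L × 175.63 mg/mmol × 2.09 L = 353.118 mg
soytone: 1.7 g per 100 mL × 2090 mL ÷ 100 = 35.530 g

manganese sulfate monohydrate 86.193 mg; sodium nitrate 8.172 g; L-cysteine hydrochloride monohydrate 353.118 mg; soytone 35.530 g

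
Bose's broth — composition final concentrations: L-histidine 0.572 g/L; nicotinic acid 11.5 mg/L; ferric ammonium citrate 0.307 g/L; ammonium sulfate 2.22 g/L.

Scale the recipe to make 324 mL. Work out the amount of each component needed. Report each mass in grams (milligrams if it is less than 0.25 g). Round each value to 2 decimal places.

Scale factor relative to 1 L: 0.324.
L-histidine: 0.572 g/L × 0.324 L = 0.185328 g = 185.33 mg
nicotinic acid: 11.5 mg/L × 0.324 L = 3.73 mg
ferric ammonium citrate: 0.307 g/L × 0.324 L = 0.099468 g = 99.47 mg
ammonium sulfate: 2.22 g/L × 0.324 L = 0.72 g

L-histidine 185.33 mg; nicotinic acid 3.73 mg; ferric ammonium citrate 99.47 mg; ammonium sulfate 0.72 g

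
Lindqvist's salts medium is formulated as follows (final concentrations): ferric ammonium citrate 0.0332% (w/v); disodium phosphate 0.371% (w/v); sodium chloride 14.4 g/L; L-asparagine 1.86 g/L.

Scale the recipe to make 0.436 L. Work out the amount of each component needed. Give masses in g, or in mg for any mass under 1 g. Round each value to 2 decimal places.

Scale factor relative to 1 L: 0.436.
ferric ammonium citrate: 0.0332 g per 100 mL × 436 mL ÷ 100 = 0.144752 g = 144.75 mg
disodium phosphate: 0.371% w/v = 3.71 g/L → 3.71 × 0.436 L = 1.62 g
sodium chloride: 14.4 g/L × 0.436 L = 6.28 g
L-asparagine: 1.86 g/L × 0.436 L = 0.81096 g = 810.96 mg

ferric ammonium citrate 144.75 mg; disodium phosphate 1.62 g; sodium chloride 6.28 g; L-asparagine 810.96 mg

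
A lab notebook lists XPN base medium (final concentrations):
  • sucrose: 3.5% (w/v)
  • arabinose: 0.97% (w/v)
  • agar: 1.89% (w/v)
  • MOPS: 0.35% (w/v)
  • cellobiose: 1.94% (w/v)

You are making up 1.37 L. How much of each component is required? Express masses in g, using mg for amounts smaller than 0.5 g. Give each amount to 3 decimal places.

Scale factor relative to 1 L: 1.37.
sucrose: 3.5 g per 100 mL × 1370 mL ÷ 100 = 47.950 g
arabinose: 0.97 g per 100 mL × 1370 mL ÷ 100 = 13.289 g
agar: 1.89% w/v = 18.9 g/L → 18.9 × 1.37 L = 25.893 g
MOPS: 0.35 g per 100 mL × 1370 mL ÷ 100 = 4.795 g
cellobiose: 1.94% w/v = 19.4 g/L → 19.4 × 1.37 L = 26.578 g

sucrose 47.950 g; arabinose 13.289 g; agar 25.893 g; MOPS 4.795 g; cellobiose 26.578 g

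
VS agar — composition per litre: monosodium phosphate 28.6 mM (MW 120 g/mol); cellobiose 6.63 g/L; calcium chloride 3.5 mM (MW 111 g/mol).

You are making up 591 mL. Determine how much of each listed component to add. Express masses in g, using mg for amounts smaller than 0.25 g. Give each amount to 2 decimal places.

monosodium phosphate 2.03 g; cellobiose 3.92 g; calcium chloride 229.60 mg

Target volume = 591 mL = 0.591 L.
monosodium phosphate: 28.6 mmol/L × 120 g/mol × 0.591 L ÷ 1000 = 2.03 g
cellobiose: 6.63 g/L × 0.591 L = 3.92 g
calcium chloride: 3.5 mmol/L × 111 mg/mmol × 0.591 L = 229.60 mg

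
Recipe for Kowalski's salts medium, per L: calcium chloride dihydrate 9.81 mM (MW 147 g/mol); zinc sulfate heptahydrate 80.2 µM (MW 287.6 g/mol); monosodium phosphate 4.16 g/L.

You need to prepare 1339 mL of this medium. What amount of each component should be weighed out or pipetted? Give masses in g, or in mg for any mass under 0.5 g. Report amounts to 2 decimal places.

Scale factor relative to 1 L: 1.339.
calcium chloride dihydrate: 9.81 mmol/L × 147 g/mol × 1.339 L ÷ 1000 = 1.93 g
zinc sulfate heptahydrate: 80.2 µmol/L × 287.6 g/mol × 1.339 L ÷ 1000 = 30.88 mg
monosodium phosphate: 4.16 g/L × 1.339 L = 5.57 g

calcium chloride dihydrate 1.93 g; zinc sulfate heptahydrate 30.88 mg; monosodium phosphate 5.57 g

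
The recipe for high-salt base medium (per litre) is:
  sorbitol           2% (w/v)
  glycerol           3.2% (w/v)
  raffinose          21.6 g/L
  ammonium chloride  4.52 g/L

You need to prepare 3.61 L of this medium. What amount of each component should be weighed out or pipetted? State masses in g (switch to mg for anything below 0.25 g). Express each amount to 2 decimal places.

Working volume: 3.61 L.
sorbitol: 2% w/v = 20 g/L → 20 × 3.61 L = 72.20 g
glycerol: 3.2 g per 100 mL × 3610 mL ÷ 100 = 115.52 g
raffinose: 21.6 g/L × 3.61 L = 77.98 g
ammonium chloride: 4.52 g/L × 3.61 L = 16.32 g

sorbitol 72.20 g; glycerol 115.52 g; raffinose 77.98 g; ammonium chloride 16.32 g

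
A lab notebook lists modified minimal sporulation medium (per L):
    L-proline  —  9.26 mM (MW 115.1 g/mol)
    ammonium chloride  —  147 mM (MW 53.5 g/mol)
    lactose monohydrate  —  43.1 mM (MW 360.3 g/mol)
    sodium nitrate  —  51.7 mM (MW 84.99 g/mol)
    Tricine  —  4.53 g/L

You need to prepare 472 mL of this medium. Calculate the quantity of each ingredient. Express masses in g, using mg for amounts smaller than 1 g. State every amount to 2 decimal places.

Scale factor relative to 1 L: 0.472.
L-proline: 9.26 mmol/L × 115.1 mg/mmol × 0.472 L = 503.07 mg
ammonium chloride: 147 mmol/L × 53.5 g/mol × 0.472 L ÷ 1000 = 3.71 g
lactose monohydrate: 43.1 mmol/L × 360.3 g/mol × 0.472 L ÷ 1000 = 7.33 g
sodium nitrate: 51.7 mmol/L × 84.99 g/mol × 0.472 L ÷ 1000 = 2.07 g
Tricine: 4.53 g/L × 0.472 L = 2.14 g

L-proline 503.07 mg; ammonium chloride 3.71 g; lactose monohydrate 7.33 g; sodium nitrate 2.07 g; Tricine 2.14 g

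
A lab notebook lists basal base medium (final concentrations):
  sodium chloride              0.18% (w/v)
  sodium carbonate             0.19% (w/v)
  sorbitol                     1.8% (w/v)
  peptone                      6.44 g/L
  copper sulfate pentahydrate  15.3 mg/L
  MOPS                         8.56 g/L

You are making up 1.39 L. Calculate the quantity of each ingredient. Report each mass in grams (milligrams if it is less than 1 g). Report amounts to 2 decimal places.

sodium chloride 2.50 g; sodium carbonate 2.64 g; sorbitol 25.02 g; peptone 8.95 g; copper sulfate pentahydrate 21.27 mg; MOPS 11.90 g

Working volume: 1.39 L.
sodium chloride: 0.18 g per 100 mL × 1390 mL ÷ 100 = 2.50 g
sodium carbonate: 0.19% w/v = 1.9 g/L → 1.9 × 1.39 L = 2.64 g
sorbitol: 1.8 g per 100 mL × 1390 mL ÷ 100 = 25.02 g
peptone: 6.44 g/L × 1.39 L = 8.95 g
copper sulfate pentahydrate: 15.3 mg/L × 1.39 L = 21.27 mg
MOPS: 8.56 g/L × 1.39 L = 11.90 g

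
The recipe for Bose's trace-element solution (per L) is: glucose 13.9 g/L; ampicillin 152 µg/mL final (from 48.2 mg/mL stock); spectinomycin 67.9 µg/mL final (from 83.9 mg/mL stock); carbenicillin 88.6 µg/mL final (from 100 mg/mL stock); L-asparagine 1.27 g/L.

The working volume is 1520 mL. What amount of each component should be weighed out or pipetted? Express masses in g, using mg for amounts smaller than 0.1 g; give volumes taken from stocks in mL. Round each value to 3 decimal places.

Scale factor relative to 1 L: 1.52.
glucose: 13.9 g/L × 1.52 L = 21.128 g
ampicillin: C1V1 = C2V2 → 152 µg/mL × 1520 mL ÷ 48200 µg/mL = 4.793 mL
spectinomycin: V = C2·V2/C1 = 67.9 µg/mL × 1520 mL ÷ 83900 µg/mL = 1.230 mL
carbenicillin: V = C2·V2/C1 = 88.6 µg/mL × 1520 mL ÷ 100000 µg/mL = 1.347 mL
L-asparagine: 1.27 g/L × 1.52 L = 1.930 g

glucose 21.128 g; ampicillin 4.793 mL; spectinomycin 1.230 mL; carbenicillin 1.347 mL; L-asparagine 1.930 g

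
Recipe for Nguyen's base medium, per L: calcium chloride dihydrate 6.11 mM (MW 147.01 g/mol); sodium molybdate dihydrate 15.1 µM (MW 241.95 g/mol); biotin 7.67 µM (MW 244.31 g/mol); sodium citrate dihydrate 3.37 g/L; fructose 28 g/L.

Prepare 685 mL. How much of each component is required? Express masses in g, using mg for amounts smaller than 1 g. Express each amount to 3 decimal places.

calcium chloride dihydrate 615.288 mg; sodium molybdate dihydrate 2.503 mg; biotin 1.284 mg; sodium citrate dihydrate 2.308 g; fructose 19.180 g

Target volume = 685 mL = 0.685 L.
calcium chloride dihydrate: 6.11 mmol/L × 147.01 mg/mmol × 0.685 L = 615.288 mg
sodium molybdate dihydrate: 15.1 µmol/L × 241.95 g/mol × 0.685 L ÷ 1000 = 2.503 mg
biotin: 7.67 µmol/L × 244.31 g/mol × 0.685 L ÷ 1000 = 1.284 mg
sodium citrate dihydrate: 3.37 g/L × 0.685 L = 2.308 g
fructose: 28 g/L × 0.685 L = 19.180 g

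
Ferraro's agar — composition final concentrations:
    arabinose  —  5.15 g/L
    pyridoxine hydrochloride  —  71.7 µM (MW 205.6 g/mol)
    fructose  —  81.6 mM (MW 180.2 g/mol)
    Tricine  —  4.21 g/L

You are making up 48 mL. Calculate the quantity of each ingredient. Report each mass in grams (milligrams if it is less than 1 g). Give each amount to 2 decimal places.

Working volume: 48 mL = 0.048 L.
arabinose: 5.15 g/L × 0.048 L = 0.2472 g = 247.20 mg
pyridoxine hydrochloride: 71.7 µmol/L × 205.6 g/mol × 0.048 L ÷ 1000 = 0.71 mg
fructose: 81.6 mmol/L × 180.2 mg/mmol × 0.048 L = 705.81 mg
Tricine: 4.21 g/L × 0.048 L = 0.20208 g = 202.08 mg

arabinose 247.20 mg; pyridoxine hydrochloride 0.71 mg; fructose 705.81 mg; Tricine 202.08 mg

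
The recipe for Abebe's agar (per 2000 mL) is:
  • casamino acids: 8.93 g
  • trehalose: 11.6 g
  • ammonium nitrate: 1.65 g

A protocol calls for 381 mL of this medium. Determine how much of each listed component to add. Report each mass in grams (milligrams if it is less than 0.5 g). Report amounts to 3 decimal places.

casamino acids 1.701 g; trehalose 2.210 g; ammonium nitrate 314.325 mg

Ratio of target to recipe volume: 381 / 2000 = 0.1905.
casamino acids: 8.93 g × (381 mL / 2000 mL) = 1.701 g
trehalose: 11.6 g × (381 mL / 2000 mL) = 2.210 g
ammonium nitrate: 1.65 g × (381 mL / 2000 mL) = 0.314325 g = 314.325 mg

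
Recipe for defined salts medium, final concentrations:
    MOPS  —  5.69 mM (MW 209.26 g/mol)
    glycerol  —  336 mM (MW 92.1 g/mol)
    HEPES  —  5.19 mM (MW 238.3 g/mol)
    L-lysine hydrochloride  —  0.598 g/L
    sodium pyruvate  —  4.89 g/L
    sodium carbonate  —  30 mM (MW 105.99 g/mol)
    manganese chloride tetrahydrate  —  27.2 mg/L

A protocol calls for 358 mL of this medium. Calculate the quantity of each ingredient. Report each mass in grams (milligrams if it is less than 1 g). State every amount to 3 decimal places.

MOPS 426.267 mg; glycerol 11.079 g; HEPES 442.766 mg; L-lysine hydrochloride 214.084 mg; sodium pyruvate 1.751 g; sodium carbonate 1.138 g; manganese chloride tetrahydrate 9.738 mg

Target volume = 358 mL = 0.358 L.
MOPS: 5.69 mmol/L × 209.26 mg/mmol × 0.358 L = 426.267 mg
glycerol: 336 mmol/L × 92.1 g/mol × 0.358 L ÷ 1000 = 11.079 g
HEPES: 5.19 mmol/L × 238.3 mg/mmol × 0.358 L = 442.766 mg
L-lysine hydrochloride: 0.598 g/L × 0.358 L = 0.214084 g = 214.084 mg
sodium pyruvate: 4.89 g/L × 0.358 L = 1.751 g
sodium carbonate: 30 mmol/L × 105.99 g/mol × 0.358 L ÷ 1000 = 1.138 g
manganese chloride tetrahydrate: 27.2 mg/L × 0.358 L = 9.738 mg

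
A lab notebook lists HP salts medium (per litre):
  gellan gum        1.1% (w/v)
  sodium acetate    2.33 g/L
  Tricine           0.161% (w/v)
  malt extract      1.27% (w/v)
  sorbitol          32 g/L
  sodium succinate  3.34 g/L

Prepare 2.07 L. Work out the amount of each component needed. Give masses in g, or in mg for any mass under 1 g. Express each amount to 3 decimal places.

Working volume: 2.07 L.
gellan gum: 1.1 g per 100 mL × 2070 mL ÷ 100 = 22.770 g
sodium acetate: 2.33 g/L × 2.07 L = 4.823 g
Tricine: 0.161 g per 100 mL × 2070 mL ÷ 100 = 3.333 g
malt extract: 1.27% w/v = 12.7 g/L → 12.7 × 2.07 L = 26.289 g
sorbitol: 32 g/L × 2.07 L = 66.240 g
sodium succinate: 3.34 g/L × 2.07 L = 6.914 g

gellan gum 22.770 g; sodium acetate 4.823 g; Tricine 3.333 g; malt extract 26.289 g; sorbitol 66.240 g; sodium succinate 6.914 g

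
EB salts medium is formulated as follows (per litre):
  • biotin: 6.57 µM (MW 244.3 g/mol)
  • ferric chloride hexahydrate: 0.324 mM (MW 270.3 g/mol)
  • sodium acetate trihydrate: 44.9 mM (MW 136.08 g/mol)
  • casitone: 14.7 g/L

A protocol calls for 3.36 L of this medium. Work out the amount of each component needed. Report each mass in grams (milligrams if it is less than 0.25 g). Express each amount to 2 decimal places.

biotin 5.39 mg; ferric chloride hexahydrate 0.29 g; sodium acetate trihydrate 20.53 g; casitone 49.39 g

Scale factor relative to 1 L: 3.36.
biotin: 6.57 µmol/L × 244.3 g/mol × 3.36 L ÷ 1000 = 5.39 mg
ferric chloride hexahydrate: 0.324 mmol/L × 270.3 g/mol × 3.36 L ÷ 1000 = 0.29 g
sodium acetate trihydrate: 44.9 mmol/L × 136.08 g/mol × 3.36 L ÷ 1000 = 20.53 g
casitone: 14.7 g/L × 3.36 L = 49.39 g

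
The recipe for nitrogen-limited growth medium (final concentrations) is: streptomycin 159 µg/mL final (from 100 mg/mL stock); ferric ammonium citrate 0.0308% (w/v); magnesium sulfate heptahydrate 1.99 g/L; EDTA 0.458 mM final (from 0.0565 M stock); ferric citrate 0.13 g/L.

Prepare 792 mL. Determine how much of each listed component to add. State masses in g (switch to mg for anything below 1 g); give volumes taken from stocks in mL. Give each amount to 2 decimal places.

Working volume: 792 mL = 0.792 L.
streptomycin: V = C2·V2/C1 = 159 µg/mL × 792 mL ÷ 100000 µg/mL = 1.26 mL
ferric ammonium citrate: 0.0308% w/v = 0.308 g/L → 0.308 × 0.792 L = 0.243936 g = 243.94 mg
magnesium sulfate heptahydrate: 1.99 g/L × 0.792 L = 1.58 g
EDTA: C1V1 = C2V2 → 0.458 mM × 792 mL ÷ 56.5 mM = 6.42 mL
ferric citrate: 0.13 g/L × 0.792 L = 0.10296 g = 102.96 mg

streptomycin 1.26 mL; ferric ammonium citrate 243.94 mg; magnesium sulfate heptahydrate 1.58 g; EDTA 6.42 mL; ferric citrate 102.96 mg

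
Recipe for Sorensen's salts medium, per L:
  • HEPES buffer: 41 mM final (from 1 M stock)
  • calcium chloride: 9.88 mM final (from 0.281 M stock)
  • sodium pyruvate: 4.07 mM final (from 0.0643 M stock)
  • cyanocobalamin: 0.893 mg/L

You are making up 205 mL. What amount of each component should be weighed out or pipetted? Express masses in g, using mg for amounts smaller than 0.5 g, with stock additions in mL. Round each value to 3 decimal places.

HEPES buffer 8.405 mL; calcium chloride 7.208 mL; sodium pyruvate 12.976 mL; cyanocobalamin 0.183 mg

Target volume = 205 mL = 0.205 L.
HEPES buffer: dilute stock: 41 mM × 205 mL ÷ 1000 mM = 8.405 mL
calcium chloride: V = C2·V2/C1 = 9.88 mM × 205 mL ÷ 281 mM = 7.208 mL
sodium pyruvate: V = C2·V2/C1 = 4.07 mM × 205 mL ÷ 64.3 mM = 12.976 mL
cyanocobalamin: 0.893 mg/L × 0.205 L = 0.183 mg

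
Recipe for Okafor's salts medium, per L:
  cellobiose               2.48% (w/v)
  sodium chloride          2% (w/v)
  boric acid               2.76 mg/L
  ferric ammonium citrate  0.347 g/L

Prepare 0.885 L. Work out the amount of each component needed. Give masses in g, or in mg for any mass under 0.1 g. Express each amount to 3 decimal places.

cellobiose 21.948 g; sodium chloride 17.700 g; boric acid 2.443 mg; ferric ammonium citrate 0.307 g

Working volume: 0.885 L.
cellobiose: 2.48 g per 100 mL × 885 mL ÷ 100 = 21.948 g
sodium chloride: 2% w/v = 20 g/L → 20 × 0.885 L = 17.700 g
boric acid: 2.76 mg/L × 0.885 L = 2.443 mg
ferric ammonium citrate: 0.347 g/L × 0.885 L = 0.307 g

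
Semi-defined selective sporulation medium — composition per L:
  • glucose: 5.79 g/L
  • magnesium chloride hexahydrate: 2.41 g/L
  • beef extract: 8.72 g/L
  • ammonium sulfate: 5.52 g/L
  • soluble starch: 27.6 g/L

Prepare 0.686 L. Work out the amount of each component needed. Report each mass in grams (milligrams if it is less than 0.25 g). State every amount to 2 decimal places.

glucose 3.97 g; magnesium chloride hexahydrate 1.65 g; beef extract 5.98 g; ammonium sulfate 3.79 g; soluble starch 18.93 g

Working volume: 0.686 L.
glucose: 5.79 g/L × 0.686 L = 3.97 g
magnesium chloride hexahydrate: 2.41 g/L × 0.686 L = 1.65 g
beef extract: 8.72 g/L × 0.686 L = 5.98 g
ammonium sulfate: 5.52 g/L × 0.686 L = 3.79 g
soluble starch: 27.6 g/L × 0.686 L = 18.93 g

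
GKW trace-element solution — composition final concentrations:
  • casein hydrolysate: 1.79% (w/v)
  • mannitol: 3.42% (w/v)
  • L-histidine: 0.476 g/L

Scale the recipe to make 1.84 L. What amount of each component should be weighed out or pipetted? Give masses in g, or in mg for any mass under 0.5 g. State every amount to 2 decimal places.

casein hydrolysate 32.94 g; mannitol 62.93 g; L-histidine 0.88 g

Working volume: 1.84 L.
casein hydrolysate: 1.79 g per 100 mL × 1840 mL ÷ 100 = 32.94 g
mannitol: 3.42% w/v = 34.2 g/L → 34.2 × 1.84 L = 62.93 g
L-histidine: 0.476 g/L × 1.84 L = 0.88 g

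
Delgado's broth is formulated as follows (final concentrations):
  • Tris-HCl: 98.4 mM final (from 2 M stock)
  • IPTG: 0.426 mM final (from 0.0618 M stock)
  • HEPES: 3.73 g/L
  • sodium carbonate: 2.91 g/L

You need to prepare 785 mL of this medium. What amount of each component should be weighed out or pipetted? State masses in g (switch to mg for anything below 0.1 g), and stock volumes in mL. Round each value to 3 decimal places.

Tris-HCl 38.622 mL; IPTG 5.411 mL; HEPES 2.928 g; sodium carbonate 2.284 g

Scale factor relative to 1 L: 0.785.
Tris-HCl: dilute stock: 98.4 mM × 785 mL ÷ 2000 mM = 38.622 mL
IPTG: dilute stock: 0.426 mM × 785 mL ÷ 61.8 mM = 5.411 mL
HEPES: 3.73 g/L × 0.785 L = 2.928 g
sodium carbonate: 2.91 g/L × 0.785 L = 2.284 g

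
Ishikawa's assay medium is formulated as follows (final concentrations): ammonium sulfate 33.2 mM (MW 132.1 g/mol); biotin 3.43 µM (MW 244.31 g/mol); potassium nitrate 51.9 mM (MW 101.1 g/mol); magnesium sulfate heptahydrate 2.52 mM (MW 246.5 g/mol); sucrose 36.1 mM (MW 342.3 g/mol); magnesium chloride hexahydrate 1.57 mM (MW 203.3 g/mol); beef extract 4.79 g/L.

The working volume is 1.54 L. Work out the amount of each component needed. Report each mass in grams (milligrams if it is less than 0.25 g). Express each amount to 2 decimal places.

Scale factor relative to 1 L: 1.54.
ammonium sulfate: 33.2 mmol/L × 132.1 g/mol × 1.54 L ÷ 1000 = 6.75 g
biotin: 3.43 µmol/L × 244.31 g/mol × 1.54 L ÷ 1000 = 1.29 mg
potassium nitrate: 51.9 mmol/L × 101.1 g/mol × 1.54 L ÷ 1000 = 8.08 g
magnesium sulfate heptahydrate: 2.52 mmol/L × 246.5 g/mol × 1.54 L ÷ 1000 = 0.96 g
sucrose: 36.1 mmol/L × 342.3 g/mol × 1.54 L ÷ 1000 = 19.03 g
magnesium chloride hexahydrate: 1.57 mmol/L × 203.3 g/mol × 1.54 L ÷ 1000 = 0.49 g
beef extract: 4.79 g/L × 1.54 L = 7.38 g

ammonium sulfate 6.75 g; biotin 1.29 mg; potassium nitrate 8.08 g; magnesium sulfate heptahydrate 0.96 g; sucrose 19.03 g; magnesium chloride hexahydrate 0.49 g; beef extract 7.38 g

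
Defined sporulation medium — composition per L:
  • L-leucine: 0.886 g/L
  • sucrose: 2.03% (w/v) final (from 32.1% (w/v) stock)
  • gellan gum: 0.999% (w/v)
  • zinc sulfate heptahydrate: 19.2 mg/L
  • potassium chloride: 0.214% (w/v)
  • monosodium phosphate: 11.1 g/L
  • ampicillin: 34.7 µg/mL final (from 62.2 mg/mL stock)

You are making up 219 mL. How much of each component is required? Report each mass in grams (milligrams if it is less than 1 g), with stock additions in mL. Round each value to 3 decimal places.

Target volume = 219 mL = 0.219 L.
L-leucine: 0.886 g/L × 0.219 L = 0.194034 g = 194.034 mg
sucrose: C1V1 = C2V2 → 2.03% ÷ 32.1% × 219 mL = 13.850 mL
gellan gum: 0.999% w/v = 9.99 g/L → 9.99 × 0.219 L = 2.188 g
zinc sulfate heptahydrate: 19.2 mg/L × 0.219 L = 4.205 mg
potassium chloride: 0.214% w/v = 2.14 g/L → 2.14 × 0.219 L = 0.46866 g = 468.660 mg
monosodium phosphate: 11.1 g/L × 0.219 L = 2.431 g
ampicillin: dilute stock: 34.7 µg/mL × 219 mL ÷ 62200 µg/mL = 0.122 mL

L-leucine 194.034 mg; sucrose 13.850 mL; gellan gum 2.188 g; zinc sulfate heptahydrate 4.205 mg; potassium chloride 468.660 mg; monosodium phosphate 2.431 g; ampicillin 0.122 mL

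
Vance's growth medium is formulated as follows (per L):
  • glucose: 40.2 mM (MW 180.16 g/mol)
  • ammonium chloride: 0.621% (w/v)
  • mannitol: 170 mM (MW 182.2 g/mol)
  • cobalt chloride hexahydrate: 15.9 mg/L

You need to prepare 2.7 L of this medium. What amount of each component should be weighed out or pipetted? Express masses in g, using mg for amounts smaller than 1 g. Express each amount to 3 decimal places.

glucose 19.555 g; ammonium chloride 16.767 g; mannitol 83.630 g; cobalt chloride hexahydrate 42.930 mg

Working volume: 2.7 L.
glucose: 40.2 mmol/L × 180.16 g/mol × 2.7 L ÷ 1000 = 19.555 g
ammonium chloride: 0.621% w/v = 6.21 g/L → 6.21 × 2.7 L = 16.767 g
mannitol: 170 mmol/L × 182.2 g/mol × 2.7 L ÷ 1000 = 83.630 g
cobalt chloride hexahydrate: 15.9 mg/L × 2.7 L = 42.930 mg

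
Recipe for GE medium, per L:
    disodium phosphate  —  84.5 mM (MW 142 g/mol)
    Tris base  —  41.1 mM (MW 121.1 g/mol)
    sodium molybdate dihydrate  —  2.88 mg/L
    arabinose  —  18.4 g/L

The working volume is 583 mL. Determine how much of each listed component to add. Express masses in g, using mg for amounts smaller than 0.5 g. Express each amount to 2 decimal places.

disodium phosphate 7.00 g; Tris base 2.90 g; sodium molybdate dihydrate 1.68 mg; arabinose 10.73 g

Scale factor relative to 1 L: 0.583.
disodium phosphate: 84.5 mmol/L × 142 g/mol × 0.583 L ÷ 1000 = 7.00 g
Tris base: 41.1 mmol/L × 121.1 g/mol × 0.583 L ÷ 1000 = 2.90 g
sodium molybdate dihydrate: 2.88 mg/L × 0.583 L = 1.68 mg
arabinose: 18.4 g/L × 0.583 L = 10.73 g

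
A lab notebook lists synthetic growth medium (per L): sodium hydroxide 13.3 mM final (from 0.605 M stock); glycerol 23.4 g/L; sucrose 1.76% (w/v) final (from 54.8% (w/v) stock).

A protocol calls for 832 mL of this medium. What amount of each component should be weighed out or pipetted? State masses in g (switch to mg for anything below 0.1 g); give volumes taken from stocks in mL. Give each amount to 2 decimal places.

Working volume: 832 mL = 0.832 L.
sodium hydroxide: V = C2·V2/C1 = 13.3 mM × 832 mL ÷ 605 mM = 18.29 mL
glycerol: 23.4 g/L × 0.832 L = 19.47 g
sucrose: C1V1 = C2V2 → 1.76% ÷ 54.8% × 832 mL = 26.72 mL

sodium hydroxide 18.29 mL; glycerol 19.47 g; sucrose 26.72 mL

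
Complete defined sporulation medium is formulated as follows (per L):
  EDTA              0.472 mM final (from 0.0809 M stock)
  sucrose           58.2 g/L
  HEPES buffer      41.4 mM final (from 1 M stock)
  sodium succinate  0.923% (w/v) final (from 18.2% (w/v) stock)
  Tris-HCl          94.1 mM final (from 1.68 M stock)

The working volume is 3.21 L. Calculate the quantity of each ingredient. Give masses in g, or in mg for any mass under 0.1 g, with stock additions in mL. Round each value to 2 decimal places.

Scale factor relative to 1 L: 3.21.
EDTA: dilute stock: 0.472 mM × 3210 mL ÷ 80.9 mM = 18.73 mL
sucrose: 58.2 g/L × 3.21 L = 186.82 g
HEPES buffer: C1V1 = C2V2 → 41.4 mM × 3210 mL ÷ 1000 mM = 132.89 mL
sodium succinate: dilute stock: 0.923% ÷ 18.2% × 3210 mL = 162.79 mL
Tris-HCl: V = C2·V2/C1 = 94.1 mM × 3210 mL ÷ 1680 mM = 179.80 mL

EDTA 18.73 mL; sucrose 186.82 g; HEPES buffer 132.89 mL; sodium succinate 162.79 mL; Tris-HCl 179.80 mL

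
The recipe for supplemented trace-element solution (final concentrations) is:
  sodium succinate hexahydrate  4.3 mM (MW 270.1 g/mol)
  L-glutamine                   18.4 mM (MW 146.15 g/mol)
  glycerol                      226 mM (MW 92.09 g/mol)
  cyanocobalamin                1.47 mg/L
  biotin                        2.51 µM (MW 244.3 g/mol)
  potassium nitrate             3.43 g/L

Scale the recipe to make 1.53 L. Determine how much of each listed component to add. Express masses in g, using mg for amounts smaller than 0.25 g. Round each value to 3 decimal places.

Working volume: 1.53 L.
sodium succinate hexahydrate: 4.3 mmol/L × 270.1 g/mol × 1.53 L ÷ 1000 = 1.777 g
L-glutamine: 18.4 mmol/L × 146.15 g/mol × 1.53 L ÷ 1000 = 4.114 g
glycerol: 226 mmol/L × 92.09 g/mol × 1.53 L ÷ 1000 = 31.843 g
cyanocobalamin: 1.47 mg/L × 1.53 L = 2.249 mg
biotin: 2.51 µmol/L × 244.3 g/mol × 1.53 L ÷ 1000 = 0.938 mg
potassium nitrate: 3.43 g/L × 1.53 L = 5.248 g

sodium succinate hexahydrate 1.777 g; L-glutamine 4.114 g; glycerol 31.843 g; cyanocobalamin 2.249 mg; biotin 0.938 mg; potassium nitrate 5.248 g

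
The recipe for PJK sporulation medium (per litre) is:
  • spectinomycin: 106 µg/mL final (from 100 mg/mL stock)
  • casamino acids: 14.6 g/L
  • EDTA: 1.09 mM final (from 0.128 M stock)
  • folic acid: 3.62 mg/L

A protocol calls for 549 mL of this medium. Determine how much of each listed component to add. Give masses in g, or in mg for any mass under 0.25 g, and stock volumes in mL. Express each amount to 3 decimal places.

Working volume: 549 mL = 0.549 L.
spectinomycin: C1V1 = C2V2 → 106 µg/mL × 549 mL ÷ 100000 µg/mL = 0.582 mL
casamino acids: 14.6 g/L × 0.549 L = 8.015 g
EDTA: C1V1 = C2V2 → 1.09 mM × 549 mL ÷ 128 mM = 4.675 mL
folic acid: 3.62 mg/L × 0.549 L = 1.987 mg

spectinomycin 0.582 mL; casamino acids 8.015 g; EDTA 4.675 mL; folic acid 1.987 mg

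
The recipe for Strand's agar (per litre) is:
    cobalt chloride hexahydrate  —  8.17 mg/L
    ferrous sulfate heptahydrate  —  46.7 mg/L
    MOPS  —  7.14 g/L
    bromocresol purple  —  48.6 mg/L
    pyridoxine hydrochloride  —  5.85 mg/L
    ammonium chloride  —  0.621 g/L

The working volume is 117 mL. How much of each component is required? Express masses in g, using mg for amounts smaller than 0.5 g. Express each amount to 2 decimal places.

cobalt chloride hexahydrate 0.96 mg; ferrous sulfate heptahydrate 5.46 mg; MOPS 0.84 g; bromocresol purple 5.69 mg; pyridoxine hydrochloride 0.68 mg; ammonium chloride 72.66 mg

Working volume: 117 mL = 0.117 L.
cobalt chloride hexahydrate: 8.17 mg/L × 0.117 L = 0.96 mg
ferrous sulfate heptahydrate: 46.7 mg/L × 0.117 L = 5.46 mg
MOPS: 7.14 g/L × 0.117 L = 0.84 g
bromocresol purple: 48.6 mg/L × 0.117 L = 5.69 mg
pyridoxine hydrochloride: 5.85 mg/L × 0.117 L = 0.68 mg
ammonium chloride: 0.621 g/L × 0.117 L = 0.072657 g = 72.66 mg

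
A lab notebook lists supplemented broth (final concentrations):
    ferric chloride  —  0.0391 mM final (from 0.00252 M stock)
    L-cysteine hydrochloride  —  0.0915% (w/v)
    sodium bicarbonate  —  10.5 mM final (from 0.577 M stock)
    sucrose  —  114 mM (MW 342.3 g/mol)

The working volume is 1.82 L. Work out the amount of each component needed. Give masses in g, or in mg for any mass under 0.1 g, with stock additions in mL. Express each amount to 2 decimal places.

Working volume: 1.82 L.
ferric chloride: dilute stock: 0.0391 mM × 1820 mL ÷ 2.52 mM = 28.24 mL
L-cysteine hydrochloride: 0.0915% w/v = 0.915 g/L → 0.915 × 1.82 L = 1.67 g
sodium bicarbonate: dilute stock: 10.5 mM × 1820 mL ÷ 577 mM = 33.12 mL
sucrose: 114 mmol/L × 342.3 g/mol × 1.82 L ÷ 1000 = 71.02 g

ferric chloride 28.24 mL; L-cysteine hydrochloride 1.67 g; sodium bicarbonate 33.12 mL; sucrose 71.02 g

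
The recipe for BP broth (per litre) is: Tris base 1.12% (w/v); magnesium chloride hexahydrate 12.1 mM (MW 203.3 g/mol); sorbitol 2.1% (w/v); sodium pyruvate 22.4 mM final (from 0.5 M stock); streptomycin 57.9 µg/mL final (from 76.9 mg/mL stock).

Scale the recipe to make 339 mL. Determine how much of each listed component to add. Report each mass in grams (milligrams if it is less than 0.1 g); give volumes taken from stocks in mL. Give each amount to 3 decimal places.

Tris base 3.797 g; magnesium chloride hexahydrate 0.834 g; sorbitol 7.119 g; sodium pyruvate 15.187 mL; streptomycin 0.255 mL

Scale factor relative to 1 L: 0.339.
Tris base: 1.12% w/v = 11.2 g/L → 11.2 × 0.339 L = 3.797 g
magnesium chloride hexahydrate: 12.1 mmol/L × 203.3 g/mol × 0.339 L ÷ 1000 = 0.834 g
sorbitol: 2.1 g per 100 mL × 339 mL ÷ 100 = 7.119 g
sodium pyruvate: C1V1 = C2V2 → 22.4 mM × 339 mL ÷ 500 mM = 15.187 mL
streptomycin: V = C2·V2/C1 = 57.9 µg/mL × 339 mL ÷ 76900 µg/mL = 0.255 mL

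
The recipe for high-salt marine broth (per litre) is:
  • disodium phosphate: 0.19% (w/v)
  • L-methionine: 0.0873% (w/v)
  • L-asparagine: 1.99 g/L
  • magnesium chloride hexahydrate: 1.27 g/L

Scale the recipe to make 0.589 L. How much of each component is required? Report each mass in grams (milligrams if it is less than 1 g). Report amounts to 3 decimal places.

Scale factor relative to 1 L: 0.589.
disodium phosphate: 0.19% w/v = 1.9 g/L → 1.9 × 0.589 L = 1.119 g
L-methionine: 0.0873 g per 100 mL × 589 mL ÷ 100 = 0.514197 g = 514.197 mg
L-asparagine: 1.99 g/L × 0.589 L = 1.172 g
magnesium chloride hexahydrate: 1.27 g/L × 0.589 L = 0.74803 g = 748.030 mg

disodium phosphate 1.119 g; L-methionine 514.197 mg; L-asparagine 1.172 g; magnesium chloride hexahydrate 748.030 mg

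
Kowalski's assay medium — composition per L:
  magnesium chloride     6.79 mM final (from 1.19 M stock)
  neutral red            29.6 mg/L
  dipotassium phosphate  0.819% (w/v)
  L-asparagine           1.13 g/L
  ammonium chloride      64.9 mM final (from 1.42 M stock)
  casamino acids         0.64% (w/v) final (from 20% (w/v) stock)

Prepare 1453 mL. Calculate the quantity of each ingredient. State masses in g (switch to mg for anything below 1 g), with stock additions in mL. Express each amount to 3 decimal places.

Working volume: 1453 mL = 1.453 L.
magnesium chloride: C1V1 = C2V2 → 6.79 mM × 1453 mL ÷ 1190 mM = 8.291 mL
neutral red: 29.6 mg/L × 1.453 L = 43.009 mg
dipotassium phosphate: 0.819% w/v = 8.19 g/L → 8.19 × 1.453 L = 11.900 g
L-asparagine: 1.13 g/L × 1.453 L = 1.642 g
ammonium chloride: dilute stock: 64.9 mM × 1453 mL ÷ 1420 mM = 66.408 mL
casamino acids: dilute stock: 0.64% ÷ 20% × 1453 mL = 46.496 mL

magnesium chloride 8.291 mL; neutral red 43.009 mg; dipotassium phosphate 11.900 g; L-asparagine 1.642 g; ammonium chloride 66.408 mL; casamino acids 46.496 mL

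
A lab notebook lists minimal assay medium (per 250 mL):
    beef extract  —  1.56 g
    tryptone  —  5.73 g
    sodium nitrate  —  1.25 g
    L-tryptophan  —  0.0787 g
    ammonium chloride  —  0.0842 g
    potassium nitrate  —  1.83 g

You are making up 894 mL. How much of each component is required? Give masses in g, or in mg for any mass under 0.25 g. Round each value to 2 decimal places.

beef extract 5.58 g; tryptone 20.49 g; sodium nitrate 4.47 g; L-tryptophan 0.28 g; ammonium chloride 0.30 g; potassium nitrate 6.54 g

Ratio of target to recipe volume: 894 / 250 = 3.576.
beef extract: 1.56 g × (894 mL / 250 mL) = 5.58 g
tryptone: 5.73 g × (894 mL / 250 mL) = 20.49 g
sodium nitrate: 1.25 g × (894 mL / 250 mL) = 4.47 g
L-tryptophan: 0.0787 g × (894 mL / 250 mL) = 0.28 g
ammonium chloride: 0.0842 g × (894 mL / 250 mL) = 0.30 g
potassium nitrate: 1.83 g × (894 mL / 250 mL) = 6.54 g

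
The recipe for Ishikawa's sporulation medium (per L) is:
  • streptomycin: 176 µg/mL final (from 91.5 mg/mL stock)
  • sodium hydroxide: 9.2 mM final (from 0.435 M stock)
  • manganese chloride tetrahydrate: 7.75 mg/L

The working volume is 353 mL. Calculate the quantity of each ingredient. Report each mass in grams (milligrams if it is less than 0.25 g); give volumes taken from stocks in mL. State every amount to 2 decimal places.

streptomycin 0.68 mL; sodium hydroxide 7.47 mL; manganese chloride tetrahydrate 2.74 mg

Target volume = 353 mL = 0.353 L.
streptomycin: V = C2·V2/C1 = 176 µg/mL × 353 mL ÷ 91500 µg/mL = 0.68 mL
sodium hydroxide: C1V1 = C2V2 → 9.2 mM × 353 mL ÷ 435 mM = 7.47 mL
manganese chloride tetrahydrate: 7.75 mg/L × 0.353 L = 2.74 mg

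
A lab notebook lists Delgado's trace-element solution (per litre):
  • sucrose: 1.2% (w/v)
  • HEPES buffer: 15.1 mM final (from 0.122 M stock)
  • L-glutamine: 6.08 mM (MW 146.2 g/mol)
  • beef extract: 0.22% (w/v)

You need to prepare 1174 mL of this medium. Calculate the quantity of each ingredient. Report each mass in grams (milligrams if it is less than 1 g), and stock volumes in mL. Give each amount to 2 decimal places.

sucrose 14.09 g; HEPES buffer 145.31 mL; L-glutamine 1.04 g; beef extract 2.58 g

Target volume = 1174 mL = 1.174 L.
sucrose: 1.2 g per 100 mL × 1174 mL ÷ 100 = 14.09 g
HEPES buffer: dilute stock: 15.1 mM × 1174 mL ÷ 122 mM = 145.31 mL
L-glutamine: 6.08 mmol/L × 146.2 g/mol × 1.174 L ÷ 1000 = 1.04 g
beef extract: 0.22 g per 100 mL × 1174 mL ÷ 100 = 2.58 g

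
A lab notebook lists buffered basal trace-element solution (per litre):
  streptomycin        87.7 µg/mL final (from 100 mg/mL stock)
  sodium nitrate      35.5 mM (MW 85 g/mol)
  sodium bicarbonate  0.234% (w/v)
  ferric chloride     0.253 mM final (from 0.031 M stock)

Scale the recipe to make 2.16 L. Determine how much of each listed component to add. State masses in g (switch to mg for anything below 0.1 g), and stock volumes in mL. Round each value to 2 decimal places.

streptomycin 1.89 mL; sodium nitrate 6.52 g; sodium bicarbonate 5.05 g; ferric chloride 17.63 mL

Working volume: 2.16 L.
streptomycin: C1V1 = C2V2 → 87.7 µg/mL × 2160 mL ÷ 100000 µg/mL = 1.89 mL
sodium nitrate: 35.5 mmol/L × 85 g/mol × 2.16 L ÷ 1000 = 6.52 g
sodium bicarbonate: 0.234 g per 100 mL × 2160 mL ÷ 100 = 5.05 g
ferric chloride: V = C2·V2/C1 = 0.253 mM × 2160 mL ÷ 31 mM = 17.63 mL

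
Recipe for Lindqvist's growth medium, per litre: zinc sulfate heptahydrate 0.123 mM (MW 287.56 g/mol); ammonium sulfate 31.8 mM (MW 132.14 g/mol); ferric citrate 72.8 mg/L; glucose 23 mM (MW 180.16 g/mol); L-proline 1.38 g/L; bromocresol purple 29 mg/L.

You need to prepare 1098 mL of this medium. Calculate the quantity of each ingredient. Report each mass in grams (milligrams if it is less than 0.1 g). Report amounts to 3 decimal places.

zinc sulfate heptahydrate 38.836 mg; ammonium sulfate 4.614 g; ferric citrate 79.934 mg; glucose 4.550 g; L-proline 1.515 g; bromocresol purple 31.842 mg

Target volume = 1098 mL = 1.098 L.
zinc sulfate heptahydrate: 0.123 mmol/L × 287.56 mg/mmol × 1.098 L = 38.836 mg
ammonium sulfate: 31.8 mmol/L × 132.14 g/mol × 1.098 L ÷ 1000 = 4.614 g
ferric citrate: 72.8 mg/L × 1.098 L = 79.934 mg
glucose: 23 mmol/L × 180.16 g/mol × 1.098 L ÷ 1000 = 4.550 g
L-proline: 1.38 g/L × 1.098 L = 1.515 g
bromocresol purple: 29 mg/L × 1.098 L = 31.842 mg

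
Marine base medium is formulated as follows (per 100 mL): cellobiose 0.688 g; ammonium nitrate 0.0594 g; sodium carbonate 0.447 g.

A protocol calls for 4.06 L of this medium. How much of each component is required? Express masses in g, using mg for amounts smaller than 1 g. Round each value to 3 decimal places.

cellobiose 27.933 g; ammonium nitrate 2.412 g; sodium carbonate 18.148 g

Ratio of target to recipe volume: 4060 / 100 = 40.6.
cellobiose: 0.688 g × (4060 mL / 100 mL) = 27.933 g
ammonium nitrate: 0.0594 g × (4060 mL / 100 mL) = 2.412 g
sodium carbonate: 0.447 g × (4060 mL / 100 mL) = 18.148 g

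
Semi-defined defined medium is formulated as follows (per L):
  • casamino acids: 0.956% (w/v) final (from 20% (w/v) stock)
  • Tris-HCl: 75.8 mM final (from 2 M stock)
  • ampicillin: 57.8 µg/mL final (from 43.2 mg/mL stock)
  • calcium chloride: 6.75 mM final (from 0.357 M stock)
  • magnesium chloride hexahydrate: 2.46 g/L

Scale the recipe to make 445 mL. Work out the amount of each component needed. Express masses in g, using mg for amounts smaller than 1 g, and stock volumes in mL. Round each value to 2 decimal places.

casamino acids 21.27 mL; Tris-HCl 16.87 mL; ampicillin 0.60 mL; calcium chloride 8.41 mL; magnesium chloride hexahydrate 1.09 g

Working volume: 445 mL = 0.445 L.
casamino acids: dilute stock: 0.956% ÷ 20% × 445 mL = 21.27 mL
Tris-HCl: V = C2·V2/C1 = 75.8 mM × 445 mL ÷ 2000 mM = 16.87 mL
ampicillin: V = C2·V2/C1 = 57.8 µg/mL × 445 mL ÷ 43200 µg/mL = 0.60 mL
calcium chloride: V = C2·V2/C1 = 6.75 mM × 445 mL ÷ 357 mM = 8.41 mL
magnesium chloride hexahydrate: 2.46 g/L × 0.445 L = 1.09 g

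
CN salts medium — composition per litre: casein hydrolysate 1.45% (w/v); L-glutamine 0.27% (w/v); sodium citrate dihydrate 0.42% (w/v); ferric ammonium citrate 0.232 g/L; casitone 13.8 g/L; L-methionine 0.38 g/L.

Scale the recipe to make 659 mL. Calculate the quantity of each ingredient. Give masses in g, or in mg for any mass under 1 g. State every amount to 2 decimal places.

Working volume: 659 mL = 0.659 L.
casein hydrolysate: 1.45% w/v = 14.5 g/L → 14.5 × 0.659 L = 9.56 g
L-glutamine: 0.27 g per 100 mL × 659 mL ÷ 100 = 1.78 g
sodium citrate dihydrate: 0.42 g per 100 mL × 659 mL ÷ 100 = 2.77 g
ferric ammonium citrate: 0.232 g/L × 0.659 L = 0.152888 g = 152.89 mg
casitone: 13.8 g/L × 0.659 L = 9.09 g
L-methionine: 0.38 g/L × 0.659 L = 0.25042 g = 250.42 mg

casein hydrolysate 9.56 g; L-glutamine 1.78 g; sodium citrate dihydrate 2.77 g; ferric ammonium citrate 152.89 mg; casitone 9.09 g; L-methionine 250.42 mg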